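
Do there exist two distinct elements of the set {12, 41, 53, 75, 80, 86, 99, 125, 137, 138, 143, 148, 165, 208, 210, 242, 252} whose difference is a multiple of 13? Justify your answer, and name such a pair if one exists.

Yes: 41 and 80.

41 mod 13 = 2 and 80 mod 13 = 2, so 80 − 41 = 39 = 3·13.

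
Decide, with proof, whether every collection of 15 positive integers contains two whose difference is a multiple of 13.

Each integer lies in one of the 13 residue classes modulo 13.
Since 15 > 13, two of the 15 integers must share a residue class by the pigeonhole principle; call them a and b.
Their difference a − b is then a multiple of 13.

Yes, this is always true.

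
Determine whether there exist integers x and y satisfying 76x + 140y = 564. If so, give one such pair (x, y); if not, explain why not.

gcd(76, 140) = 4, and 4 divides 564, so integer solutions exist.
Dividing through by 4 reduces the equation to 19x + 35y = 141.
Euclidean algorithm: 35 = 1·19 + 16, 19 = 1·16 + 3, 16 = 5·3 + 1, 3 = 3·1 + 0.
Unwinding: 1 = 16 − 5·3 = 16 − 5·(19 − 1·16) = −5·19 + 6·16 = −5·19 + 6·(35 − 1·19) = 6·35 − 11·19, i.e. 19·(-11) + 35·6 = 1.
Times 141: 19·(-1551) + 35·846 = 141, so (-1551, 846) solves it.
Adding 45·35 to x and subtracting 45·19 from y gives the tidier solution (24, -9).
Indeed 76·24 + 140·(-9) = 1824 − 1260 = 564.

x = 24, y = -9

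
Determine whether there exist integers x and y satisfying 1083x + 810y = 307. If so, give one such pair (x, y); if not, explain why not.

There are no such integers.

gcd(1083, 810) = 3, so every integer of the form 1083x + 810y is a multiple of 3.
However 307 leaves remainder 1 on division by 3.
Therefore 1083x + 810y = 307 has no solution in integers.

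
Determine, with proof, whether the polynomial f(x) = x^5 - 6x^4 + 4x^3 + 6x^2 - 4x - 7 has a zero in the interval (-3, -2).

f(-3) = -778 and f(-2) = -135, both negative, so a sign-change argument is unavailable; we show f keeps this sign on the whole interval.
Shift to the endpoint -2: with x = -2 − u (0 < u < 1), one computes f(-2 − u) = -u^5 - 16u^4 - 92u^3 - 242u^2 - 292u - 135.
The nonzero coefficients here are all negative, so for u > 0 every term is negative (or zero), and the constant term -135 is strictly negative.
So f is strictly negative on (-3, -2); no root exists in the interval.

No.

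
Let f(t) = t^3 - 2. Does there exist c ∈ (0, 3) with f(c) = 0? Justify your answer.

Such a root exists.

f(0) = -2 and f(3) = 25, which have opposite signs.
f is continuous everywhere (it is a polynomial), in particular on [0, 3].
The Intermediate Value Theorem then guarantees some c ∈ (0, 3) with f(c) = 0.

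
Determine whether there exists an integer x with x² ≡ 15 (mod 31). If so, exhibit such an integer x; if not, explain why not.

Apply Euler's criterion with the prime 31: 15 is a quadratic residue iff 15^15 ≡ 1 (mod 31), and a non-residue iff it is ≡ −1.
Repeated squaring mod 31: 15^2 = 225 ≡ 8; 15^4 ≡ 8² = 64 ≡ 2; 15^8 ≡ 2² = 4 ≡ 4.
Since 15 = 8 + 4 + 2 + 1, 15^15 ≡ 4 · 2 · 8 · 15; multiplying out mod 31: 4·2 = 8 ≡ 8, then 8·8 = 64 ≡ 2, then 2·15 = 30 ≡ 30. Thus 15^15 ≡ 30 ≡ −1 (mod 31).
The value −1 means 15 is a non-residue modulo 31, so x² ≡ 15 (mod 31) is impossible.

There is no such integer.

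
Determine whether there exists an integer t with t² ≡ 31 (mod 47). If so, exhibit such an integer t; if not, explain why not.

No such integer exists.

Apply Euler's criterion with the prime 47: 31 is a quadratic residue iff 31^23 ≡ 1 (mod 47), and a non-residue iff it is ≡ −1.
Repeated squaring mod 47: 31^2 = 961 ≡ 21; 31^4 ≡ 21² = 441 ≡ 18; 31^8 ≡ 18² = 324 ≡ 42; 31^16 ≡ 42² = 1764 ≡ 25.
Since 23 = 16 + 4 + 2 + 1, 31^23 ≡ 25 · 18 · 21 · 31; multiplying out mod 47: 25·18 = 450 ≡ 27, then 27·21 = 567 ≡ 3, then 3·31 = 93 ≡ 46. Thus 31^23 ≡ 46 ≡ −1 (mod 47).
The value −1 means 31 is a non-residue modulo 47, so t² ≡ 31 (mod 47) is impossible.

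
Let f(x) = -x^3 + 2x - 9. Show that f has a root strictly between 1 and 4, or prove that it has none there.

The endpoint values f(1) = -8 and f(4) = -65 are both negative. Claim: f(x) < 0 for every x in (1, 4).
Shift to the endpoint 1: with x = 1 + u (0 < u < 3), one computes f(1 + u) = -u^3 - 3u^2 - u - 8.
All 4 nonzero coefficients of this polynomial in u are negative; hence for u > 0 the value is a sum of negative terms (the constant -8 among them).
Therefore f(x) < 0 throughout (1, 4), and f has no zero there.

f has no root in that interval.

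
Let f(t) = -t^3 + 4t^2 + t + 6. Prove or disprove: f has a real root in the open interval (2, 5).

f(2) = 16 and f(5) = -14, which have opposite signs.
f is continuous everywhere (it is a polynomial), in particular on [2, 5].
By the Intermediate Value Theorem f must vanish at some point of (2, 5).

Such a root exists.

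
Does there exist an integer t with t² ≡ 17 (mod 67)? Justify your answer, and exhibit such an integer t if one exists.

t = 34

Take t = 34. Then 34² = 1156 = 17·67 + 17, so 34² ≡ 17 (mod 67).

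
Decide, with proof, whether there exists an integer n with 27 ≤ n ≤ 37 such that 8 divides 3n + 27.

Try n = 31: 3·31 + 27 = 120 = 15·8, which is divisible by 8.

n = 31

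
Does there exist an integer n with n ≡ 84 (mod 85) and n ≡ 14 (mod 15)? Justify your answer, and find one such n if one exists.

n = 254

The moduli are not coprime: gcd(85, 15) = 5. Compatibility requires 5 ∣ (14 − 84) = -70, which holds, so solutions exist.
The integers ≡ 84 (mod 85) are 84, 169, 254, …; their remainders mod 15 are 9, 4, 14, so n = 254 is the first that is ≡ 14 (mod 15).
Check: 254 mod 85 = 84, 254 mod 15 = 14. ✓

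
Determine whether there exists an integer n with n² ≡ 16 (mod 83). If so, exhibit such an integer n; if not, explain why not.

n = 4

Take n = 4. Then 4² = 16, and since 0 ≤ 16 < 83 this is already reduced: 4² ≡ 16 (mod 83).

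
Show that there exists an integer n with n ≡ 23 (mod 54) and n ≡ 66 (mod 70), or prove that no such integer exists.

Both moduli are multiples of 2 = gcd(54, 70), so any solution would satisfy n ≡ 23 and n ≡ 66 modulo 2 simultaneously.
However 23 ≡ 1 and 66 ≡ 0 (mod 2), and 1 ≠ 0.
So no integer satisfies both congruences.

There is no such integer.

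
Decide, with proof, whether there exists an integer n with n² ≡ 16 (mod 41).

Take n = 4. Then 4² = 16, and since 0 ≤ 16 < 41 this is already reduced: 4² ≡ 16 (mod 41).

n = 4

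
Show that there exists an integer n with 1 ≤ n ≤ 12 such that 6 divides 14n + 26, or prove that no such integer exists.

At n = 1 the value 40 is not a multiple of 6. At n = 2 we get 14·2 + 26 = 54, and 54 = 6·9.

n = 2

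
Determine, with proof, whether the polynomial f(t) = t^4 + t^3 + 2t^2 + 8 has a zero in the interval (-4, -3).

f(-4) = 232 and f(-3) = 80, both positive, so a sign-change argument is unavailable; we show f keeps this sign on the whole interval.
Substitute t = -3 − u, where 0 < u < 1 on the interval. Expanding, f(-3 − u) = u^4 + 11u^3 + 47u^2 + 93u + 80.
The nonzero coefficients here are all positive, so for u > 0 every term is positive (or zero), and the constant term 80 is strictly positive.
So f is strictly positive on (-4, -3); no root exists in the interval.

No.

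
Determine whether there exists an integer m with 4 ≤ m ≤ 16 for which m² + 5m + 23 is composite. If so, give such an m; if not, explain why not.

At m = 15: 15² + 5·15 + 23 = 323 = 17·19, which is composite.

m = 15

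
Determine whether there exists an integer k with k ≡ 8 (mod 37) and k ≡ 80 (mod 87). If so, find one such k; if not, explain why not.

k = 341

Since 37 and 87 share no common factor, CRT says the pair of congruences has a solution (unique mod 3219).
Any solution of the first congruence is k = 8 + 37t; substituting into the second, 37t ≡ 80 − 8 ≡ 72 (mod 87).
Invert 37 mod 87 by the Euclidean algorithm: 87 = 2·37 + 13, 37 = 2·13 + 11, 13 = 1·11 + 2, 11 = 5·2 + 1, 2 = 2·1 + 0; back-substituting, 1 = 11 − 5·2 = 11 − 5·(13 − 1·11) = −5·13 + 6·11 = −5·13 + 6·(37 − 2·13) = 6·37 − 17·13 = 6·37 − 17·(87 − 2·37) = −17·87 + 40·37. Hence 37·40 ≡ 1, so 37⁻¹ ≡ 40 (mod 87).
Multiplying by 40: t ≡ 40·72 = 2880 ≡ 9 (mod 87).
With t = 9: k = 8 + 37·9 = 341.
Verify: 341 = 9·37 + 8 and 341 = 3·87 + 80. ✓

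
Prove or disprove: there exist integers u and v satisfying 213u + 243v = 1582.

No such integers exist.

Any value of 213u + 243v is a multiple of gcd(213, 243) = 3.
However 1582 leaves remainder 1 on division by 3.
Hence no integers u, v satisfy the equation.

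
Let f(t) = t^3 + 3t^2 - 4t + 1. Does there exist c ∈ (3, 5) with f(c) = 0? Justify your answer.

f has no root in that interval.

f(3) = 43 and f(5) = 181, both positive, so a sign-change argument is unavailable; we show f keeps this sign on the whole interval.
Shift to the endpoint 3: with t = 3 + u (0 < u < 2), one computes f(3 + u) = u^3 + 12u^2 + 41u + 43.
The nonzero coefficients here are all positive, so for u > 0 every term is positive (or zero), and the constant term 43 is strictly positive.
Therefore f(t) > 0 throughout (3, 5), and f has no zero there.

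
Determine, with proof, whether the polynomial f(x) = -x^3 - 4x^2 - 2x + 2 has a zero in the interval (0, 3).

Yes, f has a root in the interval.

f(0) = 2 and f(3) = -67, which have opposite signs.
Since f is a polynomial it is continuous on [0, 3].
By the Intermediate Value Theorem, f takes the value 0 somewhere in the open interval.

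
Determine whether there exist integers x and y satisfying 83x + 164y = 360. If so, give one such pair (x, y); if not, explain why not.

x = 32, y = -14

Since gcd(83, 164) = 1, every integer is an integer combination of 83 and 164.
Run the Euclidean algorithm on 164 and 83: 164 = 1·83 + 81, 83 = 1·81 + 2, 81 = 40·2 + 1, 2 = 2·1 + 0.
Unwinding: 1 = 81 − 40·2 = 81 − 40·(83 − 1·81) = −40·83 + 41·81 = −40·83 + 41·(164 − 1·83) = 41·164 − 81·83, i.e. 83·(-81) + 164·41 = 1.
Times 360: 83·(-29160) + 164·14760 = 360, so (-29160, 14760) solves it.
Adding 178·164 to x and subtracting 178·83 from y gives the tidier solution (32, -14).
Check: 83·32 + 164·(-14) = 2656 − 2296 = 360. ✓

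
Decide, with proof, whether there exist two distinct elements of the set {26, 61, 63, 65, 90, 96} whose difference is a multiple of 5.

The pair (26, 61) works.

Both 26 and 61 leave remainder 1 on division by 5; their difference 35 = 7·5 is a multiple of 5.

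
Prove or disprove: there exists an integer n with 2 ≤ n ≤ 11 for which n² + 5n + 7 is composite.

At n = 5: 5² + 5·5 + 7 = 57 = 3·19, which is composite.

n = 5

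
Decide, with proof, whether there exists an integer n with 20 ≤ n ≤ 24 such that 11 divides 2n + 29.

For n = 20, 21, 22, 23 the values 69, 71, 73, 75 are not multiples of 11. Try n = 24: 2·24 + 29 = 77 = 7·11, which is divisible by 11.

n = 24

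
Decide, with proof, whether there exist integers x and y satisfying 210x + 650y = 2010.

Since gcd(210, 650) = 10 and 2010 = 10·201, Bézout's identity guarantees a solution.
Dividing through by 10 reduces the equation to 21x + 65y = 201.
Euclidean algorithm: 65 = 3·21 + 2, 21 = 10·2 + 1, 2 = 2·1 + 0.
Working back up the chain: 1 = 21 − 10·2 = 21 − 10·(65 − 3·21) = −10·65 + 31·21. So 21·31 + 65·(-10) = 1.
Times 201: 21·6231 + 65·(-2010) = 201, so (6231, -2010) solves it.
Subtracting 95·65 from x and adding 95·21 to y gives the tidier solution (56, -15).
Check: 210·56 + 650·(-15) = 11760 − 9750 = 2010. ✓

x = 56, y = -15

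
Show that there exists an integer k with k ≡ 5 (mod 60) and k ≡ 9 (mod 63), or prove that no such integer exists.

No, no such integer exists.

Both moduli are multiples of 3 = gcd(60, 63), so any solution would satisfy k ≡ 5 and k ≡ 9 modulo 3 simultaneously.
But 5 mod 3 = 2 while 9 mod 3 = 0, a contradiction.
Hence the system has no solution.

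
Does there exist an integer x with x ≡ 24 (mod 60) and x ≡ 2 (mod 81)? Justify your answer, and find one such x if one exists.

Both moduli are multiples of 3 = gcd(60, 81), so any solution would satisfy x ≡ 24 and x ≡ 2 modulo 3 simultaneously.
These are incompatible: 24 − 2 = 22 is not divisible by 3.
So no integer satisfies both congruences.

No such integer exists.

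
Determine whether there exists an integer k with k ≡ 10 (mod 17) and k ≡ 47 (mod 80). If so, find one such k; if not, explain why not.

The moduli 17 and 80 are coprime, so by the Chinese Remainder Theorem a unique solution modulo 1360 exists.
Any solution of the first congruence is k = 10 + 17t; substituting into the second, 17t ≡ 47 − 10 ≡ 37 (mod 80).
Note 17·33 = 561 ≡ 1 (mod 80) (as 561 − 1 = 7·80), so 17⁻¹ ≡ 33.
Multiplying by 33: t ≡ 33·37 = 1221 ≡ 21 (mod 80).
Taking t = 21 gives k = 10 + 17·21 = 367.
Check: 367 mod 17 = 10, 367 mod 80 = 47. ✓

k = 367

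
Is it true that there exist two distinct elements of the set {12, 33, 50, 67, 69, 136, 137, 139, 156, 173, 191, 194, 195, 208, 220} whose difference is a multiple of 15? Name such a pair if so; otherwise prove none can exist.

There is no such pair.

Reduce each element modulo 15: 12↦12, 33↦3, 50↦5, 67↦7, 69↦9, 136↦1, 137↦2, 139↦4, 156↦6, 173↦8, 191↦11, 194↦14, 195↦0, 208↦13, 220↦10.
All 15 residues are distinct, so no two elements differ by a multiple of 15.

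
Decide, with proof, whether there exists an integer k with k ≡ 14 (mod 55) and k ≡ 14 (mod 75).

k = 14

gcd(55, 75) = 5. A simultaneous solution exists iff 14 ≡ 14 (mod 5); here 14 mod 5 = 4 = 14 mod 5, so it does.
In fact k = 14 itself already satisfies 14 mod 75 = 14.
Check: 14 mod 55 = 14, 14 mod 75 = 14. ✓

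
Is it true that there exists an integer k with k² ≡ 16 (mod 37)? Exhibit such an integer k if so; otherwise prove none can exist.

Take k = 4. Then 4² = 16, and since 0 ≤ 16 < 37 this is already reduced: 4² ≡ 16 (mod 37).

k = 4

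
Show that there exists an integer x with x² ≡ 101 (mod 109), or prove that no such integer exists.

No such integer exists.

109 is prime, so by Euler's criterion 101 is a square mod 109 iff 101^((109−1)/2) = 101^54 ≡ 1 (mod 109).
Squaring successively (mod 109): 101^2 = 10201 ≡ 64; 101^4 ≡ 64² = 4096 ≡ 63; 101^8 ≡ 63² = 3969 ≡ 45; 101^16 ≡ 45² = 2025 ≡ 63; 101^32 ≡ 63² = 3969 ≡ 45.
Since 54 = 32 + 16 + 4 + 2, 101^54 ≡ 45 · 63 · 63 · 64; multiplying out mod 109: 45·63 = 2835 ≡ 1, then 1·63 = 63 ≡ 63, then 63·64 = 4032 ≡ 108. Thus 101^54 ≡ 108 ≡ −1 (mod 109).
By Euler's criterion 101 is a quadratic non-residue mod 109: no x satisfies x² ≡ 101 (mod 109).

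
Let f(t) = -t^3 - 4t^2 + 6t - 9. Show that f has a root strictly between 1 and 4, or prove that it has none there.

f(1) = -8 and f(4) = -113, both negative, so a sign-change argument is unavailable; we show f keeps this sign on the whole interval.
Shift to the endpoint 1: with t = 1 + u (0 < u < 3), one computes f(1 + u) = -u^3 - 7u^2 - 5u - 8.
The nonzero coefficients here are all negative, so for u > 0 every term is negative (or zero), and the constant term -8 is strictly negative.
Therefore f(t) < 0 throughout (1, 4), and f has no zero there.

No.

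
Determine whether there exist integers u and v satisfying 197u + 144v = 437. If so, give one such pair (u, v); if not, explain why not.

u = 49, v = -64

197 and 144 are coprime, so 197u + 144v ranges over all of ℤ.
Euclidean algorithm: 197 = 1·144 + 53, 144 = 2·53 + 38, 53 = 1·38 + 15, 38 = 2·15 + 8, 15 = 1·8 + 7, 8 = 1·7 + 1, 7 = 7·1 + 0.
Unwinding: 1 = 8 − 1·7 = 8 − (15 − 1·8) = −15 + 2·8 = −15 + 2·(38 − 2·15) = 2·38 − 5·15 = 2·38 − 5·(53 − 1·38) = −5·53 + 7·38 = −5·53 + 7·(144 − 2·53) = 7·144 − 19·53 = 7·144 − 19·(197 − 1·144) = −19·197 + 26·144, i.e. 197·(-19) + 144·26 = 1.
Times 437: 197·(-8303) + 144·11362 = 437, so (-8303, 11362) solves it.
Shifting by a multiple of (144, −197) keeps it a solution: u = -8303 + 58·144 = 49, v = 11362 − 58·197 = -64.
Indeed 197·49 + 144·(-64) = 9653 − 9216 = 437.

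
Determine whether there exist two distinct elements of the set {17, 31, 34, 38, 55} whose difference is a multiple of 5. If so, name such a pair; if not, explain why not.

Two integers differ by a multiple of 5 exactly when they have the same residue mod 5. The residues are 17↦2, 31↦1, 34↦4, 38↦3, 55↦0.
All 5 residues are distinct, so no two elements differ by a multiple of 5.

There is no such pair.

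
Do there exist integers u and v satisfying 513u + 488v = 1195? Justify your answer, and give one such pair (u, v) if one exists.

513 and 488 are coprime, so 513u + 488v ranges over all of ℤ.
Run the Euclidean algorithm on 513 and 488: 513 = 1·488 + 25, 488 = 19·25 + 13, 25 = 1·13 + 12, 13 = 1·12 + 1, 12 = 12·1 + 0.
Working back up the chain: 1 = 13 − 1·12 = 13 − (25 − 1·13) = −25 + 2·13 = −25 + 2·(488 − 19·25) = 2·488 − 39·25 = 2·488 − 39·(513 − 1·488) = −39·513 + 41·488. So 513·(-39) + 488·41 = 1.
Times 1195: 513·(-46605) + 488·48995 = 1195, so (-46605, 48995) solves it.
Shifting by a multiple of (488, −513) keeps it a solution: u = -46605 + 96·488 = 243, v = 48995 − 96·513 = -253.
Indeed 513·243 + 488·(-253) = 124659 − 123464 = 1195.

u = 243, v = -253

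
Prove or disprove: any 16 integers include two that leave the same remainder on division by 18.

No; for instance {19, 20, 21, 22, 23, 24, 25, 26, 27, 28, 29, 30, 31, 32, 33, 34} is a counterexample.

Consider the 16 integers 19, 20, …, 34. They lie in distinct residue classes modulo 18, since 16 ≤ 18.
So no two of them leave the same remainder on division by 18; the claim fails for this set.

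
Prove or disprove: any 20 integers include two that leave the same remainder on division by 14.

Yes.

Each integer lies in one of the 14 residue classes modulo 14.
Since 20 > 14, two of the 20 integers must share a residue class by the pigeonhole principle; call them a and b.
So a and b have equal remainders mod 14, which is exactly what was to be shown.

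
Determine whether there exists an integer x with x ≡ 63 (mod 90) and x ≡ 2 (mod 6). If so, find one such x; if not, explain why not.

No, no such integer exists.

Reduce both congruences modulo 6, which divides 90 and 6: they say x ≡ 63 (mod 6) and x ≡ 2 (mod 6).
However 63 ≡ 3 and 2 ≡ 2 (mod 6), and 3 ≠ 2.
Hence the system has no solution.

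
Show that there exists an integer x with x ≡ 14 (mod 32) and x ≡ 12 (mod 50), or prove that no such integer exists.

x = 462

gcd(32, 50) = 2. A simultaneous solution exists iff 14 ≡ 12 (mod 2); here 14 mod 2 = 0 = 12 mod 2, so it does.
Put x = 14 + 32t, so we need 32t ≡ 48 (mod 50), equivalently (divide by 2) 16t ≡ 24 (mod 25).
To invert 16 modulo 25: 25 = 1·16 + 9, 16 = 1·9 + 7, 9 = 1·7 + 2, 7 = 3·2 + 1, 2 = 2·1 + 0, and unwinding, 1 = 7 − 3·2 = 7 − 3·(9 − 1·7) = −3·9 + 4·7 = −3·9 + 4·(16 − 1·9) = 4·16 − 7·9 = 4·16 − 7·(25 − 1·16) = −7·25 + 11·16. Thus 16⁻¹ ≡ 11 (mod 25).
Therefore t ≡ 11·24 = 264 ≡ 14 (mod 25).
Then x = 14 + 32·14 = 462.
Check: 462 mod 32 = 14, 462 mod 50 = 12. ✓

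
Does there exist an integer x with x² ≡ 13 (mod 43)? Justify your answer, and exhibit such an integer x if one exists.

Take x = 23. Then 23² = 529 = 12·43 + 13, so 23² ≡ 13 (mod 43).

x = 23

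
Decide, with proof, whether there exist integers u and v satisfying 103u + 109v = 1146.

u = 27, v = -15

Since gcd(103, 109) = 1, every integer is an integer combination of 103 and 109.
Dividing repeatedly: 109 = 1·103 + 6, 103 = 17·6 + 1, 6 = 6·1 + 0.
Unwinding: 1 = 103 − 17·6 = 103 − 17·(109 − 1·103) = −17·109 + 18·103, i.e. 103·18 + 109·(-17) = 1.
Multiplying through by 1146: u = 18·1146 = 20628, v = (-17)·1146 = -19482 is a solution.
Shifting by a multiple of (109, −103) keeps it a solution: u = 20628 − 189·109 = 27, v = -19482 + 189·103 = -15.
Indeed 103·27 + 109·(-15) = 2781 − 1635 = 1146.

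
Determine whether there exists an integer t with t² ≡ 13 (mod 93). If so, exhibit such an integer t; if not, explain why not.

The prime 31 divides 93, so t² ≡ 13 (mod 93) would force t² ≡ 13 (mod 31).
31 is prime, so by Euler's criterion 13 is a square mod 31 iff 13^((31−1)/2) = 13^15 ≡ 1 (mod 31).
Repeated squaring mod 31: 13^2 = 169 ≡ 14; 13^4 ≡ 14² = 196 ≡ 10; 13^8 ≡ 10² = 100 ≡ 7.
Since 15 = 8 + 4 + 2 + 1, 13^15 ≡ 7 · 10 · 14 · 13; multiplying out mod 31: 7·10 = 70 ≡ 8, then 8·14 = 112 ≡ 19, then 19·13 = 247 ≡ 30. Thus 13^15 ≡ 30 ≡ −1 (mod 31).
The value −1 means 13 is a non-residue modulo 31, so t² ≡ 13 (mod 31) is impossible.
So 13 is not a square mod 31, and hence 13 is not a square mod 93.

No, no such integer exists.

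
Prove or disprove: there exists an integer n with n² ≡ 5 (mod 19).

n = 10

Take n = 10. Then 10² = 100 = 5·19 + 5, so 10² ≡ 5 (mod 19).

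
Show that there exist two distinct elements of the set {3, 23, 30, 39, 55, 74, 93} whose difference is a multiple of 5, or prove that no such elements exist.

The pair (3, 23) works.

3 mod 5 = 3 and 23 mod 5 = 3, so 23 − 3 = 20 = 4·5.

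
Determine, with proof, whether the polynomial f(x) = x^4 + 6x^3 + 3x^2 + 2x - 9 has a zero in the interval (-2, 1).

Such a root exists.

f(-2) = -33 and f(1) = 3, which have opposite signs.
Since f is a polynomial it is continuous on [-2, 1].
By the Intermediate Value Theorem f must vanish at some point of (-2, 1).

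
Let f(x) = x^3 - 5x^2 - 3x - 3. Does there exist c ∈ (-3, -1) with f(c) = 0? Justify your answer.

f(-3) = -66 and f(-1) = -6, both negative, so a sign-change argument is unavailable; we show f keeps this sign on the whole interval.
Substitute x = -1 − u, where 0 < u < 2 on the interval. Expanding, f(-1 − u) = -u^3 - 8u^2 - 10u - 6.
All 4 nonzero coefficients of this polynomial in u are negative; hence for u > 0 the value is a sum of negative terms (the constant -6 among them).
So f is strictly negative on (-3, -1); no root exists in the interval.

f has no root in that interval.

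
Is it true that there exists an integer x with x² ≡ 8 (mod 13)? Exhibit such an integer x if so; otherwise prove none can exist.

No, no such integer exists.

Since (13 − x)² ≡ x² (mod 13), it suffices to square x = 0, 1, …, 6: the residues are 0, 1, 4, 9, 3, 12, 10.
The set of squares mod 13 is therefore {0, 1, 3, 4, 9, 10, 12}, which does not contain 8.
Hence no integer x has x² ≡ 8 (mod 13).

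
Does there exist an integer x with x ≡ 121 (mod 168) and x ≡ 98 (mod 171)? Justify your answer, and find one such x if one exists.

No such integer exists.

gcd(168, 171) = 3. If x ≡ 121 (mod 168) and x ≡ 98 (mod 171), then x ≡ 121 (mod 3) and x ≡ 98 (mod 3).
However 121 ≡ 1 and 98 ≡ 2 (mod 3), and 1 ≠ 2.
So no integer satisfies both congruences.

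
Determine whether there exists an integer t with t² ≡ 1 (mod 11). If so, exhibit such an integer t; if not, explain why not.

t = 10

Take t = 10. Then 10² = 100 = 9·11 + 1, so 10² ≡ 1 (mod 11).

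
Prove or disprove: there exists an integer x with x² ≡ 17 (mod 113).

113 is prime, so by Euler's criterion 17 is a square mod 113 iff 17^((113−1)/2) = 17^56 ≡ 1 (mod 113).
Squaring successively (mod 113): 17^2 = 289 ≡ 63; 17^4 ≡ 63² = 3969 ≡ 14; 17^8 ≡ 14² = 196 ≡ 83; 17^16 ≡ 83² = 6889 ≡ 109; 17^32 ≡ 109² = 11881 ≡ 16.
Since 56 = 32 + 16 + 8, 17^56 ≡ 16 · 109 · 83; multiplying out mod 113: 16·109 = 1744 ≡ 49, then 49·83 = 4067 ≡ 112. Thus 17^56 ≡ 112 ≡ −1 (mod 113).
By Euler's criterion 17 is a quadratic non-residue mod 113: no x satisfies x² ≡ 17 (mod 113).

No, no such integer exists.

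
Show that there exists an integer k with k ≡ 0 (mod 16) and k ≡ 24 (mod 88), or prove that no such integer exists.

Here gcd(16, 88) = 8, and both 0 and 24 leave remainder 0 mod 8, so the system is consistent.
Step through k = 0, 0 + 16, 0 + 2·16, …: the values 0, 16, 32, 48, 64, 80, 96, 112 reduce mod 88 to 0, 16, 32, 48, 64, 80, 8, 24. The value 112 hits 24.
Verify: 112 = 7·16 + 0 and 112 = 1·88 + 24. ✓

k = 112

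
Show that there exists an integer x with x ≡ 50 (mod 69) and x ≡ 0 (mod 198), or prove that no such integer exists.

gcd(69, 198) = 3. If x ≡ 50 (mod 69) and x ≡ 0 (mod 198), then x ≡ 50 (mod 3) and x ≡ 0 (mod 3).
These are incompatible: 50 − 0 = 50 is not divisible by 3.
So no integer satisfies both congruences.

No such integer exists.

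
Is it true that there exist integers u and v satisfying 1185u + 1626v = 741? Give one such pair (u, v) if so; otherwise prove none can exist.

u = 61, v = -44

Since gcd(1185, 1626) = 3 and 741 = 3·247, Bézout's identity guarantees a solution.
Dividing through by 3 reduces the equation to 395u + 542v = 247.
Run the Euclidean algorithm on 542 and 395: 542 = 1·395 + 147, 395 = 2·147 + 101, 147 = 1·101 + 46, 101 = 2·46 + 9, 46 = 5·9 + 1, 9 = 9·1 + 0.
Back-substituting, 1 = 46 − 5·9 = 46 − 5·(101 − 2·46) = −5·101 + 11·46 = −5·101 + 11·(147 − 1·101) = 11·147 − 16·101 = 11·147 − 16·(395 − 2·147) = −16·395 + 43·147 = −16·395 + 43·(542 − 1·395) = 43·542 − 59·395; that is, 395·(-59) + 542·43 = 1.
Times 247: 395·(-14573) + 542·10621 = 247, so (-14573, 10621) solves it.
Adding 27·542 to u and subtracting 27·395 from v gives the tidier solution (61, -44).
Check: 1185·61 + 1626·(-44) = 72285 − 71544 = 741. ✓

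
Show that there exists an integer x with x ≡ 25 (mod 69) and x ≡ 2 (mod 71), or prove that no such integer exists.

x = 3268

Since 69 and 71 share no common factor, CRT says the pair of congruences has a solution (unique mod 4899).
Write x = 25 + 69t and require 25 + 69t ≡ 2 (mod 71), i.e. 69t ≡ 48 (mod 71).
Invert 69 mod 71 by the Euclidean algorithm: 71 = 1·69 + 2, 69 = 34·2 + 1, 2 = 2·1 + 0; back-substituting, 1 = 69 − 34·2 = 69 − 34·(71 − 1·69) = −34·71 + 35·69. Hence 69·35 ≡ 1, so 69⁻¹ ≡ 35 (mod 71).
Therefore t ≡ 35·48 = 1680 ≡ 47 (mod 71).
Taking t = 47 gives x = 25 + 69·47 = 3268.
Indeed 3268 ≡ 25 (mod 69) and 3268 ≡ 2 (mod 71).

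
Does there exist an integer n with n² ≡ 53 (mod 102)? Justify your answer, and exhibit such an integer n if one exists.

Reduce modulo 3, which divides 102: we would need n² ≡ 2 (mod 3).
Computing n² mod 3 for n = 0, 1, …, 1 (enough, by the symmetry n ↦ 3 − n) gives 0, 1.
The set of squares mod 3 is therefore {0, 1}, which does not contain 2.
Therefore n² ≡ 53 (mod 102) has no solution.

There is no such integer.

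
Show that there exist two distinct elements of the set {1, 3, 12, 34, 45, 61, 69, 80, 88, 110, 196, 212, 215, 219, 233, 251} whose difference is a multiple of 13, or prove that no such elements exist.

1 and 196 are such a pair.

1 mod 13 = 1 and 196 mod 13 = 1, so 196 − 1 = 195 = 15·13.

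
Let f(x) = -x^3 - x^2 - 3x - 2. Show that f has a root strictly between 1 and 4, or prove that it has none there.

No.

Evaluate at the endpoints: f(1) = -7, f(4) = -94 — same sign (negative).
The derivative f'(x) = -3x^2 - 2x - 3 is a quadratic with discriminant (-2)² − 4·(-3)·(-3) = -32 < 0; it never vanishes, so it is always negative (sign of the leading coefficient).
So f is strictly decreasing; between 1 and 4 its values lie between f(1) = -7 and f(4) = -94, all negative. Therefore f has no root in (1, 4).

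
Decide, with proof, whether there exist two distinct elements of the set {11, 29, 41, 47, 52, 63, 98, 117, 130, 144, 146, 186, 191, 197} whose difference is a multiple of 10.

Both 11 and 41 leave remainder 1 on division by 10; their difference 30 = 3·10 is a multiple of 10.

The pair (11, 41) works.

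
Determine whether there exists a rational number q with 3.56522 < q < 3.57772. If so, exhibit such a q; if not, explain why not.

q = 25/7

Multiplying by 7: 7·3.56522 = 24.95654 and 7·3.57772 = 25.04404, so the integer 25 lies strictly between them.
Hence 25/7 is a rational number with 3.56522 < 25/7 < 3.57772.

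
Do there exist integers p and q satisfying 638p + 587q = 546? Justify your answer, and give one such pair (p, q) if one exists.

Since gcd(638, 587) = 1, every integer is an integer combination of 638 and 587.
Euclidean algorithm: 638 = 1·587 + 51, 587 = 11·51 + 26, 51 = 1·26 + 25, 26 = 1·25 + 1, 25 = 25·1 + 0.
Working back up the chain: 1 = 26 − 1·25 = 26 − (51 − 1·26) = −51 + 2·26 = −51 + 2·(587 − 11·51) = 2·587 − 23·51 = 2·587 − 23·(638 − 1·587) = −23·638 + 25·587. So 638·(-23) + 587·25 = 1.
Scaling by 546 gives the particular solution (p, q) = (-12558, 13650).
Shifting by a multiple of (587, −638) keeps it a solution: p = -12558 + 22·587 = 356, q = 13650 − 22·638 = -386.
Indeed 638·356 + 587·(-386) = 227128 − 226582 = 546.

p = 356, q = -386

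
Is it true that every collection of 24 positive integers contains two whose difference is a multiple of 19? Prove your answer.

Partition the integers by their residue mod 19; there are 19 classes.
Placing 24 integers into 19 classes, some class receives at least two — say a and b.
Their difference a − b is then a multiple of 19.

True.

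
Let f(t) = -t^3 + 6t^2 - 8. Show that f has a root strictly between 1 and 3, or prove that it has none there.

f(1) = -3 and f(3) = 19, which have opposite signs.
f is continuous everywhere (it is a polynomial), in particular on [1, 3].
By the Intermediate Value Theorem f must vanish at some point of (1, 3).

Such a root exists.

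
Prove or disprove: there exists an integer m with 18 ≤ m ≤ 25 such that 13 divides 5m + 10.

m = 24 works, since 5·24 + 10 = 130 = 10·13.

m = 24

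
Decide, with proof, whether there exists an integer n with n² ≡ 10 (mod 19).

No, no such integer exists.

Squares mod 19 repeat after n = 9 (as (−n)² = n²); for n = 0..9 they are 0, 1, 4, 9, 16, 6, 17, 11, 7, 5.
So the quadratic residues mod 19 are {0, 1, 4, 5, 6, 7, 9, 11, 16, 17}, and 10 is not among them.
Therefore n² ≡ 10 (mod 19) has no solution.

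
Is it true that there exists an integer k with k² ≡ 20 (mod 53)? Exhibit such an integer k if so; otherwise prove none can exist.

Apply Euler's criterion with the prime 53: 20 is a quadratic residue iff 20^26 ≡ 1 (mod 53), and a non-residue iff it is ≡ −1.
Repeated squaring mod 53: 20^2 = 400 ≡ 29; 20^4 ≡ 29² = 841 ≡ 46; 20^8 ≡ 46² = 2116 ≡ 49; 20^16 ≡ 49² = 2401 ≡ 16.
Since 26 = 16 + 8 + 2, 20^26 ≡ 16 · 49 · 29; multiplying out mod 53: 16·49 = 784 ≡ 42, then 42·29 = 1218 ≡ 52. Thus 20^26 ≡ 52 ≡ −1 (mod 53).
By Euler's criterion 20 is a quadratic non-residue mod 53: no k satisfies k² ≡ 20 (mod 53).

No, no such integer exists.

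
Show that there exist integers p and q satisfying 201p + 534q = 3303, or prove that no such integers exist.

p = 43, q = -10

Every value of 201p + 534q is a multiple of gcd(201, 534) = 3; since 3 ∣ 3303, solutions exist.
Dividing through by 3 reduces the equation to 67p + 178q = 1101.
Run the Euclidean algorithm on 178 and 67: 178 = 2·67 + 44, 67 = 1·44 + 23, 44 = 1·23 + 21, 23 = 1·21 + 2, 21 = 10·2 + 1, 2 = 2·1 + 0.
Unwinding: 1 = 21 − 10·2 = 21 − 10·(23 − 1·21) = −10·23 + 11·21 = −10·23 + 11·(44 − 1·23) = 11·44 − 21·23 = 11·44 − 21·(67 − 1·44) = −21·67 + 32·44 = −21·67 + 32·(178 − 2·67) = 32·178 − 85·67, i.e. 67·(-85) + 178·32 = 1.
Scaling by 1101 gives the particular solution (p, q) = (-93585, 35232).
Adding 526·178 to p and subtracting 526·67 from q gives the tidier solution (43, -10).
Indeed 201·43 + 534·(-10) = 8643 − 5340 = 3303.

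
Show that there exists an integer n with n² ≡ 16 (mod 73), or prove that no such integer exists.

Take n = 69. Then 69² = 4761 = 65·73 + 16, so 69² ≡ 16 (mod 73).

n = 69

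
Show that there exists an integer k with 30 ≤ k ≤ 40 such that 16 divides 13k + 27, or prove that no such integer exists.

No, no such integer k in that range exists.

The values of 13k + 27 for k = 30, 31, …, 40 are 417, 430, 443, 456, 469, 482, 495, 508, 521, 534, 547; reduced mod 16 these are 1, 14, 11, 8, 5, 2, 15, 12, 9, 6, 3.
None is 0, so 16 never divides 13k + 27 on this range.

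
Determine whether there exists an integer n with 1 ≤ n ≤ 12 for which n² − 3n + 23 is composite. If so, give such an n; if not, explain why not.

At n = 4: 4² − 3·4 + 23 = 27 = 3·9, which is composite.

n = 4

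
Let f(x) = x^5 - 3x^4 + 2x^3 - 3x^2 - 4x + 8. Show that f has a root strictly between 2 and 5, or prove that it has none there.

f(2) = -12 and f(5) = 1413, which have opposite signs.
As a polynomial, f is continuous on every closed interval.
By the Intermediate Value Theorem, f takes the value 0 somewhere in the open interval.

Yes, f has a root in the interval.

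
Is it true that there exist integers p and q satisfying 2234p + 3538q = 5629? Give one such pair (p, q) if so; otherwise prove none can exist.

There are no such integers.

Any value of 2234p + 3538q is a multiple of gcd(2234, 3538) = 2.
However 5629 leaves remainder 1 on division by 2.
Hence no integers p, q satisfy the equation.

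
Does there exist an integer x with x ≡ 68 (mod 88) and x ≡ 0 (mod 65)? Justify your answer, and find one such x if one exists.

The moduli 88 and 65 are coprime, so by the Chinese Remainder Theorem a unique solution modulo 5720 exists.
Write x = 68 + 88t and require 68 + 88t ≡ 0 (mod 65), i.e. 88t ≡ 62 (mod 65).
88 ≡ 23 (mod 65), so this reads 23t ≡ 62 (mod 65). Note 23·17 = 391 ≡ 1 (mod 65) (as 391 − 1 = 6·65), so 23⁻¹ ≡ 17.
Therefore t ≡ 17·62 = 1054 ≡ 14 (mod 65).
With t = 14: x = 68 + 88·14 = 1300.
Indeed 1300 ≡ 68 (mod 88) and 1300 ≡ 0 (mod 65).

x = 1300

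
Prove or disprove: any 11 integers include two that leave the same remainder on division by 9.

Each integer lies in one of the 9 residue classes modulo 9.
Since 11 > 9, two of the 11 integers must share a residue class by the pigeonhole principle; call them a and b.
So a and b have equal remainders mod 9, which is exactly what was to be shown.

Yes.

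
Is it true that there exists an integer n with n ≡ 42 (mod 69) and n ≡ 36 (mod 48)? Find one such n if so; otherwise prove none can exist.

n = 180

The moduli are not coprime: gcd(69, 48) = 3. Compatibility requires 3 ∣ (36 − 42) = -6, which holds, so solutions exist.
List candidates n ≡ 42 (mod 69): 42, 111, 180. Modulo 48 these are 42, 15, 36; 180 gives 36 as required.
Indeed 180 ≡ 42 (mod 69) and 180 ≡ 36 (mod 48).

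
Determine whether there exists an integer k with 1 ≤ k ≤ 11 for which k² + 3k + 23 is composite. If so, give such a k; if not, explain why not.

At k = 10: 10² + 3·10 + 23 = 153 = 3·51, which is composite.

k = 10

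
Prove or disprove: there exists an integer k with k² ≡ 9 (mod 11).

k = 8

Take k = 8. Then 8² = 64 = 5·11 + 9, so 8² ≡ 9 (mod 11).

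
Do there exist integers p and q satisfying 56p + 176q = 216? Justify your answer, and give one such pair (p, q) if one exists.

p = 7, q = -1

Every value of 56p + 176q is a multiple of gcd(56, 176) = 8; since 8 ∣ 216, solutions exist.
Dividing through by 8 reduces the equation to 7p + 22q = 27.
Euclidean algorithm: 22 = 3·7 + 1, 7 = 7·1 + 0.
Back-substituting, 1 = 22 − 3·7; that is, 7·(-3) + 22·1 = 1.
Times 27: 7·(-81) + 22·27 = 27, so (-81, 27) solves it.
Shifting by a multiple of (22, −7) keeps it a solution: p = -81 + 4·22 = 7, q = 27 − 4·7 = -1.
Indeed 56·7 + 176·(-1) = 392 − 176 = 216.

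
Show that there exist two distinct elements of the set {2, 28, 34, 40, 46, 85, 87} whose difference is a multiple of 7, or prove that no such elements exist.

Two integers differ by a multiple of 7 exactly when they have the same residue mod 7. The residues are 2↦2, 28↦0, 34↦6, 40↦5, 46↦4, 85↦1, 87↦3.
No residue repeats among the 7 elements, so no pair has difference ≡ 0 (mod 7).

No, no such pair exists.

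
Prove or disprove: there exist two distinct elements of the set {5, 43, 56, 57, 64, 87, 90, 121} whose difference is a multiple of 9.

Two integers differ by a multiple of 9 exactly when they have the same residue mod 9. The residues are 5↦5, 43↦7, 56↦2, 57↦3, 64↦1, 87↦6, 90↦0, 121↦4.
All 8 residues are distinct, so no two elements differ by a multiple of 9.

There is no such pair.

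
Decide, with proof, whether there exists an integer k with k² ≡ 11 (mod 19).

k = 7

k = 7 works: 7² = 49, and 49 − 11 = 38 = 2·19.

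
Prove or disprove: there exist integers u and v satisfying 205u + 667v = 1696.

u = 210, v = -62

Since gcd(205, 667) = 1, every integer is an integer combination of 205 and 667.
Euclidean algorithm: 667 = 3·205 + 52, 205 = 3·52 + 49, 52 = 1·49 + 3, 49 = 16·3 + 1, 3 = 3·1 + 0.
Back-substituting, 1 = 49 − 16·3 = 49 − 16·(52 − 1·49) = −16·52 + 17·49 = −16·52 + 17·(205 − 3·52) = 17·205 − 67·52 = 17·205 − 67·(667 − 3·205) = −67·667 + 218·205; that is, 205·218 + 667·(-67) = 1.
Scaling by 1696 gives the particular solution (u, v) = (369728, -113632).
Subtracting 554·667 from u and adding 554·205 to v gives the tidier solution (210, -62).
Indeed 205·210 + 667·(-62) = 43050 − 41354 = 1696.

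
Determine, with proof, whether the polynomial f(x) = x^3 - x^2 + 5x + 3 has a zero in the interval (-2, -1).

No.

Evaluate at the endpoints: f(-2) = -19, f(-1) = -4 — same sign (negative).
f'(x) = 3x^2 - 2x + 5 has discriminant (-2)² − 4·3·5 = -56 < 0, so f' has no real roots and is positive for every real x.
Hence f is strictly increasing on ℝ, and in particular on [-2, -1]. A strictly monotone function with same-sign endpoint values stays negative on the whole interval, so f has no zero in (-2, -1).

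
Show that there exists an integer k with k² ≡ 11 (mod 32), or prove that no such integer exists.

Work modulo the divisor 4 of 32. If k² ≡ 11 (mod 32) then k² ≡ 3 (mod 4).
Since (4 − k)² ≡ k² (mod 4), it suffices to square k = 0, 1, …, 2: the residues are 0, 1, 0.
So the quadratic residues mod 4 are {0, 1}, and 3 is not among them.
Hence no integer k has k² ≡ 11 (mod 32).

There is no such integer.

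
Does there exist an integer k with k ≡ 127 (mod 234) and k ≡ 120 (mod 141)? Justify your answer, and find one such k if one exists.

No such integer exists.

Both moduli are multiples of 3 = gcd(234, 141), so any solution would satisfy k ≡ 127 and k ≡ 120 modulo 3 simultaneously.
However 127 ≡ 1 and 120 ≡ 0 (mod 3), and 1 ≠ 0.
Hence the system has no solution.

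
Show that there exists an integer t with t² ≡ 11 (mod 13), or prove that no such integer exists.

Since (13 − t)² ≡ t² (mod 13), it suffices to square t = 0, 1, …, 6: the residues are 0, 1, 4, 9, 3, 12, 10.
So the quadratic residues mod 13 are {0, 1, 3, 4, 9, 10, 12}, and 11 is not among them.
Hence no integer t has t² ≡ 11 (mod 13).

No such integer exists.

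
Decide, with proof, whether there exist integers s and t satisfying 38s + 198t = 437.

No, no such integers exist.

Any value of 38s + 198t is a multiple of gcd(38, 198) = 2.
But 437 is not a multiple of 2 (it leaves remainder 1).
Therefore 38s + 198t = 437 has no solution in integers.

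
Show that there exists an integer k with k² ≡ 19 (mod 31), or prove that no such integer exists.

k = 22 works: 22² = 484, and 484 − 19 = 465 = 15·31.

k = 22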